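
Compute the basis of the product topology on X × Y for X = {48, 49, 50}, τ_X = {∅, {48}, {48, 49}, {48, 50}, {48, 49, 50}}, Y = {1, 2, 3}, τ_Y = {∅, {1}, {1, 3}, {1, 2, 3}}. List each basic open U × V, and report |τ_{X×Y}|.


Basis B = {∅ × ∅, {48} × {1}, {48} × {1, 3}, {48, 49} × {1}, {48, 50} × {1}, {48} × {1, 2, 3}, {48, 49, 50} × {1}, {48, 49} × {1, 3}, {48, 50} × {1, 3}, {48, 49} × {1, 2, 3}, {48, 50} × {1, 2, 3}, {48, 49, 50} × {1, 3}, {48, 49, 50} × {1, 2, 3}}; |τ_{X×Y}| = 30.

Enumerate products U × V with U ∈ τ_X, V ∈ τ_Y (deduplicated):
  ∅ × ∅ = {} (∅)
  {48} × {1} = {(48,1)}
  {48} × {1, 3} = {(48,1), (48,3)}
  {48, 49} × {1} = {(48,1), (49,1)}
  {48, 50} × {1} = {(48,1), (50,1)}
  {48} × {1, 2, 3} = {(48,1), (48,2), (48,3)}
  {48, 49, 50} × {1} = {(48,1), (49,1), (50,1)}
  {48, 49} × {1, 3} = {(48,1), (48,3), (49,1), (49,3)}
  {48, 50} × {1, 3} = {(48,1), (48,3), (50,1), (50,3)}
  {48, 49} × {1, 2, 3} = {(48,1), (48,2), (48,3), (49,1), (49,2), (49,3)}
  {48, 50} × {1, 2, 3} = {(48,1), (48,2), (48,3), (50,1), (50,2), (50,3)}
  {48, 49, 50} × {1, 3} = {(48,1), (48,3), (49,1), (49,3), (50,1), (50,3)}
  {48, 49, 50} × {1, 2, 3} = {(48,1), (48,2), (48,3), (49,1), (49,2), (49,3), (50,1), (50,2), (50,3)}
These 13 distinct sets form the basis B.
Close under arbitrary unions to get τ_{X×Y}; counting gives |τ_{X×Y}| = 30.


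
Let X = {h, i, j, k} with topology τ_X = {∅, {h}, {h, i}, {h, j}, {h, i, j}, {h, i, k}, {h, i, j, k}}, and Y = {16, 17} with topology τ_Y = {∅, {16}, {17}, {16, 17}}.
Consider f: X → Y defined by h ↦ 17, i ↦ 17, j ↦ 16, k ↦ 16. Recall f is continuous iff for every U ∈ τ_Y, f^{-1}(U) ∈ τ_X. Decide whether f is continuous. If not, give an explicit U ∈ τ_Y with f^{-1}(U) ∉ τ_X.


f is NOT continuous.

Compute f^{-1}(U) for each U ∈ τ_Y:
  U = ∅: f^{-1}(U) = ∅ ∈ τ_X ✓.
  U = {16}: f^{-1}(U) = {j, k} ∉ τ_X ✗.
  U = {17}: f^{-1}(U) = {h, i} ∈ τ_X ✓.
  U = {16, 17}: f^{-1}(U) = {h, i, j, k} ∈ τ_X ✓.
Found U = {16} with f^{-1}(U) = {j, k} not in τ_X. Therefore f is NOT continuous.


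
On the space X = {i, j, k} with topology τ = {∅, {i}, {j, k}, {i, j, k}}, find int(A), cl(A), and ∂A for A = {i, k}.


int(A) = {i}, cl(A) = {i, j, k}, ∂A = {j, k}.

Closed sets in (X, τ) are complements of opens:
  closed(X, τ) = {∅, {i}, {j, k}, {i, j, k}}.
int(A) = ⋃ {U ∈ τ : U ⊆ A}. Opens contained in A: ∅, {i}.
Taking the union of these: int(A) = {i}.
cl(A) = ⋂ {C closed : A ⊆ C}. Closed sets containing A: {i, j, k}.
Intersecting these: cl(A) = {i, j, k}.
∂A = cl(A) ∖ int(A) = {i, j, k} ∖ {i} = {j, k}.


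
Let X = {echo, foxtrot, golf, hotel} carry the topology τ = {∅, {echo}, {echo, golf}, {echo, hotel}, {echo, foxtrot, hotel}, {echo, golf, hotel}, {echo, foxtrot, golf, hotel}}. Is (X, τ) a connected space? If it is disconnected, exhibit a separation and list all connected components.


(X, τ) is connected.

Find clopen sets (U ∈ τ with X ∖ U ∈ τ):
  U = ∅, X ∖ U = {echo, foxtrot, golf, hotel} — both open, so U is clopen.
  U = {echo, foxtrot, golf, hotel}, X ∖ U = ∅ — both open, so U is clopen.
Only trivial clopens (∅ and X) exist, so (X, τ) is connected.
Compute connected components by grouping points that agree on all clopens:
  component: {echo, foxtrot, golf, hotel}


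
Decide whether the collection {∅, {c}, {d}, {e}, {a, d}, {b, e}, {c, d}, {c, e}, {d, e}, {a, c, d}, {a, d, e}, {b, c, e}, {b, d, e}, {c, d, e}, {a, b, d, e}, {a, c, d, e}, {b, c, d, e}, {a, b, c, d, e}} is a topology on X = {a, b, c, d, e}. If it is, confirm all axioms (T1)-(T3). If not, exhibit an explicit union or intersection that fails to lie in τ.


τ IS a topology on X.

Axiom (T1): ∅ ∈ τ? Yes; X ∈ τ? Yes.
Axiom (T2/T3): check pairwise unions and intersections of members of τ.
All pairwise intersections and unions checked — each lies in τ. Therefore τ satisfies (T1), (T2), (T3): it IS a topology on X.


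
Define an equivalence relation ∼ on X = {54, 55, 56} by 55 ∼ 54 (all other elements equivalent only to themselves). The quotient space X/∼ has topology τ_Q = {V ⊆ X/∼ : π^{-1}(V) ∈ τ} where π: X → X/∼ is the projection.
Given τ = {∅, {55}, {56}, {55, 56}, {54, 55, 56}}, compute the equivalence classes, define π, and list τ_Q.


X/∼ = {[54=55], [56]}; |τ_Q| = 3.

Equivalence classes: [54=55], [56].
Quotient map π: X → X/∼ sends 54 ↦ [54=55], 55 ↦ [54=55], 56 ↦ [56].
For each subset V ⊆ X/∼, compute π^{-1}(V) ⊆ X and check whether π^{-1}(V) ∈ τ. V is open in τ_Q iff π^{-1}(V) ∈ τ.
  V = {}: π^{-1}(V) = ∅ ∈ τ ✓.
  V = {[54=55]}: π^{-1}(V) = {54, 55} ∉ τ ✗.
  V = {[56]}: π^{-1}(V) = {56} ∈ τ ✓.
  V = {[54=55], [56]}: π^{-1}(V) = {54, 55, 56} ∈ τ ✓.
Open sets in the quotient: τ_Q = {{}, {[56]}, {[54=55], [56]}} (3 elements).


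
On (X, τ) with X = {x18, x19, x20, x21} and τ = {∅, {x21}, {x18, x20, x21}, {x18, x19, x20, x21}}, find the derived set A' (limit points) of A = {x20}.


A' = {x18, x19}

For each x ∈ X, list the open sets U ∈ τ with x ∈ U, then check whether U ∩ (A ∖ {x}) ≠ ∅ for every such U.
  x = x18: opens ∋ x are {x18, x20, x21}, {x18, x19, x20, x21}; each meets A ∖ {x18}, so x IS a limit point.
  x = x19: opens ∋ x are {x18, x19, x20, x21}; each meets A ∖ {x19}, so x IS a limit point.
  x = x20: open {x18, x20, x21} ∋ x has {x18, x20, x21} ∩ (A ∖ {x20}) = ∅, so x is NOT a limit point.
  x = x21: open {x21} ∋ x has {x21} ∩ (A ∖ {x21}) = ∅, so x is NOT a limit point.
Collecting: A' = {x18, x19}.


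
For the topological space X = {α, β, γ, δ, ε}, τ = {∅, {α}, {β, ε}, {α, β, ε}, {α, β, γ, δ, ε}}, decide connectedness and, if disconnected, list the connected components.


(X, τ) is connected.

Find clopen sets (U ∈ τ with X ∖ U ∈ τ):
  U = ∅, X ∖ U = {α, β, γ, δ, ε} — both open, so U is clopen.
  U = {α, β, γ, δ, ε}, X ∖ U = ∅ — both open, so U is clopen.
Only trivial clopens (∅ and X) exist, so (X, τ) is connected.
Compute connected components by grouping points that agree on all clopens:
  component: {α, β, γ, δ, ε}


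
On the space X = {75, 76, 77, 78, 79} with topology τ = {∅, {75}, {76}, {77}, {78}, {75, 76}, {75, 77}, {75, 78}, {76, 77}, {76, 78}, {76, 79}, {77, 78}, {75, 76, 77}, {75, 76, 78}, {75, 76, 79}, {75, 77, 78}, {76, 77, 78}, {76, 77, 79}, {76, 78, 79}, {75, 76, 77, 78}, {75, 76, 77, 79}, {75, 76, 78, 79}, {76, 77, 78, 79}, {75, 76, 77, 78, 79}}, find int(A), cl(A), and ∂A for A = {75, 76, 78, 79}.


int(A) = {75, 76, 78, 79}, cl(A) = {75, 76, 78, 79}, ∂A = ∅.

Closed sets in (X, τ) are complements of opens:
  closed(X, τ) = {∅, {75}, {77}, {78}, {79}, {75, 77}, {75, 78}, {75, 79}, {76, 79}, {77, 78}, {77, 79}, {78, 79}, {75, 76, 79}, {75, 77, 78}, {75, 77, 79}, {75, 78, 79}, {76, 77, 79}, {76, 78, 79}, {77, 78, 79}, {75, 76, 77, 79}, {75, 76, 78, 79}, {75, 77, 78, 79}, {76, 77, 78, 79}, {75, 76, 77, 78, 79}}.
int(A) = ⋃ {U ∈ τ : U ⊆ A}. Opens contained in A: ∅, {75}, {76}, {78}, {75, 76}, {75, 78}, {76, 78}, {76, 79}, {75, 76, 78}, {75, 76, 79}, {76, 78, 79}, {75, 76, 78, 79}.
Taking the union of these: int(A) = {75, 76, 78, 79}.
cl(A) = ⋂ {C closed : A ⊆ C}. Closed sets containing A: {75, 76, 78, 79}, {75, 76, 77, 78, 79}.
Intersecting these: cl(A) = {75, 76, 78, 79}.
∂A = cl(A) ∖ int(A) = {75, 76, 78, 79} ∖ {75, 76, 78, 79} = ∅.


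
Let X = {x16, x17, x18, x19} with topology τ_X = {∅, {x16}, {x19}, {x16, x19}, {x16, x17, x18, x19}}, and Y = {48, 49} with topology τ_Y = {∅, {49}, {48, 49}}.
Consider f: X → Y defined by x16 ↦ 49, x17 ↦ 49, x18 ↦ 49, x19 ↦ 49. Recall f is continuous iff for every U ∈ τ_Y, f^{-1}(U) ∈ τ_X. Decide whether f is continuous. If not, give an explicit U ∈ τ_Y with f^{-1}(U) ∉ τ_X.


f IS continuous.

Compute f^{-1}(U) for each U ∈ τ_Y:
  U = ∅: f^{-1}(U) = ∅ ∈ τ_X ✓.
  U = {49}: f^{-1}(U) = {x16, x17, x18, x19} ∈ τ_X ✓.
  U = {48, 49}: f^{-1}(U) = {x16, x17, x18, x19} ∈ τ_X ✓.
Every preimage lies in τ_X, so f IS continuous.


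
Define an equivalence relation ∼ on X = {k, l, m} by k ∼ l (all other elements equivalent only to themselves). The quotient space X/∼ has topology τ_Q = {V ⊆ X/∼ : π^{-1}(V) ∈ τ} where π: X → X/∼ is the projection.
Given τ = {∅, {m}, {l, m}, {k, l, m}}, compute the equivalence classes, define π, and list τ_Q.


X/∼ = {[k=l], [m]}; |τ_Q| = 3.

Equivalence classes: [k=l], [m].
Quotient map π: X → X/∼ sends k ↦ [k=l], l ↦ [k=l], m ↦ [m].
For each subset V ⊆ X/∼, compute π^{-1}(V) ⊆ X and check whether π^{-1}(V) ∈ τ. V is open in τ_Q iff π^{-1}(V) ∈ τ.
  V = {}: π^{-1}(V) = ∅ ∈ τ ✓.
  V = {[k=l]}: π^{-1}(V) = {k, l} ∉ τ ✗.
  V = {[m]}: π^{-1}(V) = {m} ∈ τ ✓.
  V = {[k=l], [m]}: π^{-1}(V) = {k, l, m} ∈ τ ✓.
Open sets in the quotient: τ_Q = {{}, {[m]}, {[k=l], [m]}} (3 elements).


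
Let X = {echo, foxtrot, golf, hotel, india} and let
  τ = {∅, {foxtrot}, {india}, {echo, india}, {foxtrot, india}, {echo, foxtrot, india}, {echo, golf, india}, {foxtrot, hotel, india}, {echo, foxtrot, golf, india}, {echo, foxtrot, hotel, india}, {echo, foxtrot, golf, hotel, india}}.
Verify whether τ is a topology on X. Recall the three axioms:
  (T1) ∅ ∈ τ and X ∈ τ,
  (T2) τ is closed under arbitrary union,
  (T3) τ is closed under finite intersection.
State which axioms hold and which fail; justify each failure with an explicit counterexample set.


τ IS a topology on X.

Axiom (T1): ∅ ∈ τ? Yes; X ∈ τ? Yes.
Axiom (T2/T3): check pairwise unions and intersections of members of τ.
All pairwise intersections and unions checked — each lies in τ. Therefore τ satisfies (T1), (T2), (T3): it IS a topology on X.


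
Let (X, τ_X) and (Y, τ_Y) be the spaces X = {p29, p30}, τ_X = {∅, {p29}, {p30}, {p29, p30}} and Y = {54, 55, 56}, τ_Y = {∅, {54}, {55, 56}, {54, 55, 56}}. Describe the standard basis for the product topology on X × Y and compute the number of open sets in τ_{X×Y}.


Basis B = {∅ × ∅, {p29} × {54}, {p30} × {54}, {p29, p30} × {54}, {p29} × {55, 56}, {p30} × {55, 56}, {p29} × {54, 55, 56}, {p30} × {54, 55, 56}, {p29, p30} × {55, 56}, {p29, p30} × {54, 55, 56}}; |τ_{X×Y}| = 16.

Enumerate products U × V with U ∈ τ_X, V ∈ τ_Y (deduplicated):
  ∅ × ∅ = {} (∅)
  {p29} × {54} = {(p29,54)}
  {p30} × {54} = {(p30,54)}
  {p29, p30} × {54} = {(p29,54), (p30,54)}
  {p29} × {55, 56} = {(p29,55), (p29,56)}
  {p30} × {55, 56} = {(p30,55), (p30,56)}
  {p29} × {54, 55, 56} = {(p29,54), (p29,55), (p29,56)}
  {p30} × {54, 55, 56} = {(p30,54), (p30,55), (p30,56)}
  {p29, p30} × {55, 56} = {(p29,55), (p29,56), (p30,55), (p30,56)}
  {p29, p30} × {54, 55, 56} = {(p29,54), (p29,55), (p29,56), (p30,54), (p30,55), (p30,56)}
These 10 distinct sets form the basis B.
Close under arbitrary unions to get τ_{X×Y}; counting gives |τ_{X×Y}| = 16.


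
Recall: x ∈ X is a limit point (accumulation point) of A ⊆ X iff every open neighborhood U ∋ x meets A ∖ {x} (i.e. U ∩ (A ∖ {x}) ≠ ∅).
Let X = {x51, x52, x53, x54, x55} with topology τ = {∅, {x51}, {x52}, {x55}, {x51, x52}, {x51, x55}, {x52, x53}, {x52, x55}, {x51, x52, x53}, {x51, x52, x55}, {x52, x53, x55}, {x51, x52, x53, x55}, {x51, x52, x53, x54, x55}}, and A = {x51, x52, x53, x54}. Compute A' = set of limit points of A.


A' = {x53, x54}

For each x ∈ X, list the open sets U ∈ τ with x ∈ U, then check whether U ∩ (A ∖ {x}) ≠ ∅ for every such U.
  x = x51: open {x51} ∋ x has {x51} ∩ (A ∖ {x51}) = ∅, so x is NOT a limit point.
  x = x52: open {x52} ∋ x has {x52} ∩ (A ∖ {x52}) = ∅, so x is NOT a limit point.
  x = x53: opens ∋ x are {x52, x53}, {x51, x52, x53}, {x52, x53, x55}, {x51, x52, x53, x55}, {x51, x52, x53, x54, x55}; each meets A ∖ {x53}, so x IS a limit point.
  x = x54: opens ∋ x are {x51, x52, x53, x54, x55}; each meets A ∖ {x54}, so x IS a limit point.
  x = x55: open {x55} ∋ x has {x55} ∩ (A ∖ {x55}) = ∅, so x is NOT a limit point.
Collecting: A' = {x53, x54}.


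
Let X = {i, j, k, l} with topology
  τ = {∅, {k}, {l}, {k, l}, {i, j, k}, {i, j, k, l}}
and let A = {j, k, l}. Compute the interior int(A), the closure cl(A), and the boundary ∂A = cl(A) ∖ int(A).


int(A) = {k, l}, cl(A) = {i, j, k, l}, ∂A = {i, j}.

Closed sets in (X, τ) are complements of opens:
  closed(X, τ) = {∅, {l}, {i, j}, {i, j, k}, {i, j, l}, {i, j, k, l}}.
int(A) = ⋃ {U ∈ τ : U ⊆ A}. Opens contained in A: ∅, {k}, {l}, {k, l}.
Taking the union of these: int(A) = {k, l}.
cl(A) = ⋂ {C closed : A ⊆ C}. Closed sets containing A: {i, j, k, l}.
Intersecting these: cl(A) = {i, j, k, l}.
∂A = cl(A) ∖ int(A) = {i, j, k, l} ∖ {k, l} = {i, j}.


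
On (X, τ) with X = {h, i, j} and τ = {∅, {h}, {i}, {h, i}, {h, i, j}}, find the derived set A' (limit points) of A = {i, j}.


A' = {j}

For each x ∈ X, list the open sets U ∈ τ with x ∈ U, then check whether U ∩ (A ∖ {x}) ≠ ∅ for every such U.
  x = h: open {h} ∋ x has {h} ∩ (A ∖ {h}) = ∅, so x is NOT a limit point.
  x = i: open {i} ∋ x has {i} ∩ (A ∖ {i}) = ∅, so x is NOT a limit point.
  x = j: opens ∋ x are {h, i, j}; each meets A ∖ {j}, so x IS a limit point.
Collecting: A' = {j}.


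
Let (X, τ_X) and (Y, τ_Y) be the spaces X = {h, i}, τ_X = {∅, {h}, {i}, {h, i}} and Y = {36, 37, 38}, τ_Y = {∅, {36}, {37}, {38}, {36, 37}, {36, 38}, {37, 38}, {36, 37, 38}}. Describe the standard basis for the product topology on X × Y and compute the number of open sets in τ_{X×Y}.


Basis B = {∅ × ∅, {h} × {36}, {h} × {37}, {h} × {38}, {i} × {36}, {i} × {37}, {i} × {38}, {h} × {36, 37}, {h} × {36, 38}, {h, i} × {36}, {h} × {37, 38}, {h, i} × {37}, {h, i} × {38}, {i} × {36, 37}, {i} × {36, 38}, {i} × {37, 38}, {h} × {36, 37, 38}, {i} × {36, 37, 38}, {h, i} × {36, 37}, {h, i} × {36, 38}, {h, i} × {37, 38}, {h, i} × {36, 37, 38}}; |τ_{X×Y}| = 64.

Enumerate products U × V with U ∈ τ_X, V ∈ τ_Y (deduplicated):
  ∅ × ∅ = {} (∅)
  {h} × {36} = {(h,36)}
  {h} × {37} = {(h,37)}
  {h} × {38} = {(h,38)}
  {i} × {36} = {(i,36)}
  {i} × {37} = {(i,37)}
  {i} × {38} = {(i,38)}
  {h} × {36, 37} = {(h,36), (h,37)}
  {h} × {36, 38} = {(h,36), (h,38)}
  {h, i} × {36} = {(h,36), (i,36)}
  {h} × {37, 38} = {(h,37), (h,38)}
  {h, i} × {37} = {(h,37), (i,37)}
  {h, i} × {38} = {(h,38), (i,38)}
  {i} × {36, 37} = {(i,36), (i,37)}
  {i} × {36, 38} = {(i,36), (i,38)}
  {i} × {37, 38} = {(i,37), (i,38)}
  {h} × {36, 37, 38} = {(h,36), (h,37), (h,38)}
  {i} × {36, 37, 38} = {(i,36), (i,37), (i,38)}
  {h, i} × {36, 37} = {(h,36), (h,37), (i,36), (i,37)}
  {h, i} × {36, 38} = {(h,36), (h,38), (i,36), (i,38)}
  {h, i} × {37, 38} = {(h,37), (h,38), (i,37), (i,38)}
  {h, i} × {36, 37, 38} = {(h,36), (h,37), (h,38), (i,36), (i,37), (i,38)}
These 22 distinct sets form the basis B.
Close under arbitrary unions to get τ_{X×Y}; counting gives |τ_{X×Y}| = 64.


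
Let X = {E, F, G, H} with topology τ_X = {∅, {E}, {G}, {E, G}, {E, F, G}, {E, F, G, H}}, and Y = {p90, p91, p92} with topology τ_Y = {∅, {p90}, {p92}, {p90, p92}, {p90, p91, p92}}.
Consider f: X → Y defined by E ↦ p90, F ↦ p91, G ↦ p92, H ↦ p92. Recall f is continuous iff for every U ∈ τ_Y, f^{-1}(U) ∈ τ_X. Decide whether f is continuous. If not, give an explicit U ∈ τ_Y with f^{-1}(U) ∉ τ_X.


f is NOT continuous.

Compute f^{-1}(U) for each U ∈ τ_Y:
  U = ∅: f^{-1}(U) = ∅ ∈ τ_X ✓.
  U = {p90}: f^{-1}(U) = {E} ∈ τ_X ✓.
  U = {p92}: f^{-1}(U) = {G, H} ∉ τ_X ✗.
  U = {p90, p92}: f^{-1}(U) = {E, G, H} ∉ τ_X ✗.
  U = {p90, p91, p92}: f^{-1}(U) = {E, F, G, H} ∈ τ_X ✓.
Found U = {p92} with f^{-1}(U) = {G, H} not in τ_X. Therefore f is NOT continuous.


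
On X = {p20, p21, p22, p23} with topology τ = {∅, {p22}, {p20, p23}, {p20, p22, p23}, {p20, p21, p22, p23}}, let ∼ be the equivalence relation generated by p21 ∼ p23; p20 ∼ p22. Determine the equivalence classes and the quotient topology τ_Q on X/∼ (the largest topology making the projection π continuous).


X/∼ = {[p20=p22], [p21=p23]}; |τ_Q| = 2.

Equivalence classes: [p20=p22], [p21=p23].
Quotient map π: X → X/∼ sends p20 ↦ [p20=p22], p21 ↦ [p21=p23], p22 ↦ [p20=p22], p23 ↦ [p21=p23].
For each subset V ⊆ X/∼, compute π^{-1}(V) ⊆ X and check whether π^{-1}(V) ∈ τ. V is open in τ_Q iff π^{-1}(V) ∈ τ.
  V = {}: π^{-1}(V) = ∅ ∈ τ ✓.
  V = {[p20=p22]}: π^{-1}(V) = {p20, p22} ∉ τ ✗.
  V = {[p21=p23]}: π^{-1}(V) = {p21, p23} ∉ τ ✗.
  V = {[p20=p22], [p21=p23]}: π^{-1}(V) = {p20, p21, p22, p23} ∈ τ ✓.
Open sets in the quotient: τ_Q = {{}, {[p20=p22], [p21=p23]}} (2 elements).


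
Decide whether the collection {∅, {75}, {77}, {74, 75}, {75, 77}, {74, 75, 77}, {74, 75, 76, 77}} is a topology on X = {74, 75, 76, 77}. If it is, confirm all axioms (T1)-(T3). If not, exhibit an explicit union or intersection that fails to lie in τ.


τ IS a topology on X.

Axiom (T1): ∅ ∈ τ? Yes; X ∈ τ? Yes.
Axiom (T2/T3): check pairwise unions and intersections of members of τ.
All pairwise intersections and unions checked — each lies in τ. Therefore τ satisfies (T1), (T2), (T3): it IS a topology on X.


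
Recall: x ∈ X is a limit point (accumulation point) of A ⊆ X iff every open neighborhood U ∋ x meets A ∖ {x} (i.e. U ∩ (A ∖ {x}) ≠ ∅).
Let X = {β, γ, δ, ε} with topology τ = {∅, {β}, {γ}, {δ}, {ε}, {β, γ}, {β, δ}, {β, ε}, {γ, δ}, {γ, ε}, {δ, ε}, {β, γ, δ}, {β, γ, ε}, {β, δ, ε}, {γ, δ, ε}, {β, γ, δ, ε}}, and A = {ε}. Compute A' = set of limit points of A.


A' = ∅

For each x ∈ X, list the open sets U ∈ τ with x ∈ U, then check whether U ∩ (A ∖ {x}) ≠ ∅ for every such U.
  x = β: open {β} ∋ x has {β} ∩ (A ∖ {β}) = ∅, so x is NOT a limit point.
  x = γ: open {γ} ∋ x has {γ} ∩ (A ∖ {γ}) = ∅, so x is NOT a limit point.
  x = δ: open {δ} ∋ x has {δ} ∩ (A ∖ {δ}) = ∅, so x is NOT a limit point.
  x = ε: open {ε} ∋ x has {ε} ∩ (A ∖ {ε}) = ∅, so x is NOT a limit point.
Collecting: A' = ∅.


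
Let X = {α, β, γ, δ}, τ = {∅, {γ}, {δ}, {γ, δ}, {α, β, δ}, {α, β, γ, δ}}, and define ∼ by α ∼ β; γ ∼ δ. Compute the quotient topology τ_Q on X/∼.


X/∼ = {[α=β], [γ=δ]}; |τ_Q| = 3.

Equivalence classes: [α=β], [γ=δ].
Quotient map π: X → X/∼ sends α ↦ [α=β], β ↦ [α=β], γ ↦ [γ=δ], δ ↦ [γ=δ].
For each subset V ⊆ X/∼, compute π^{-1}(V) ⊆ X and check whether π^{-1}(V) ∈ τ. V is open in τ_Q iff π^{-1}(V) ∈ τ.
  V = {}: π^{-1}(V) = ∅ ∈ τ ✓.
  V = {[α=β]}: π^{-1}(V) = {α, β} ∉ τ ✗.
  V = {[γ=δ]}: π^{-1}(V) = {γ, δ} ∈ τ ✓.
  V = {[α=β], [γ=δ]}: π^{-1}(V) = {α, β, γ, δ} ∈ τ ✓.
Open sets in the quotient: τ_Q = {{}, {[γ=δ]}, {[α=β], [γ=δ]}} (3 elements).


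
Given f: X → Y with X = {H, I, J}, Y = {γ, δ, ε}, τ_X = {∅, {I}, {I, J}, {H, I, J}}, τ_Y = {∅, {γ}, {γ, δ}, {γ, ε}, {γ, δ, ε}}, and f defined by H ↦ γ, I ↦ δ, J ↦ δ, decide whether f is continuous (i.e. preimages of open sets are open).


f is NOT continuous.

Compute f^{-1}(U) for each U ∈ τ_Y:
  U = ∅: f^{-1}(U) = ∅ ∈ τ_X ✓.
  U = {γ}: f^{-1}(U) = {H} ∉ τ_X ✗.
  U = {γ, δ}: f^{-1}(U) = {H, I, J} ∈ τ_X ✓.
  U = {γ, ε}: f^{-1}(U) = {H} ∉ τ_X ✗.
  U = {γ, δ, ε}: f^{-1}(U) = {H, I, J} ∈ τ_X ✓.
Found U = {γ} with f^{-1}(U) = {H} not in τ_X. Therefore f is NOT continuous.


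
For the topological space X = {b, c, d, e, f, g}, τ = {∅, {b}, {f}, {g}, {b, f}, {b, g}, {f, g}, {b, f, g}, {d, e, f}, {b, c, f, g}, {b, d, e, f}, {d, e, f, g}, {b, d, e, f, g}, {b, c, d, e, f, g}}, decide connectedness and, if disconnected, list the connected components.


(X, τ) is connected.

Find clopen sets (U ∈ τ with X ∖ U ∈ τ):
  U = ∅, X ∖ U = {b, c, d, e, f, g} — both open, so U is clopen.
  U = {b, c, d, e, f, g}, X ∖ U = ∅ — both open, so U is clopen.
Only trivial clopens (∅ and X) exist, so (X, τ) is connected.
Compute connected components by grouping points that agree on all clopens:
  component: {b, c, d, e, f, g}


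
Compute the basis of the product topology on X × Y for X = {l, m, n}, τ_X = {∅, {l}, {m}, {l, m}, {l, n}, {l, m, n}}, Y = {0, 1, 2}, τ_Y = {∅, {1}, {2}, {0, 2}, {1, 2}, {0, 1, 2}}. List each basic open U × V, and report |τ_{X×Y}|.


Basis B = {∅ × ∅, {l} × {1}, {l} × {2}, {m} × {1}, {m} × {2}, {l} × {0, 2}, {l} × {1, 2}, {l, m} × {1}, {l, n} × {1}, {l, m} × {2}, {l, n} × {2}, {m} × {0, 2}, {m} × {1, 2}, {l} × {0, 1, 2}, {l, m, n} × {1}, {l, m, n} × {2}, {m} × {0, 1, 2}, {l, m} × {0, 2}, {l, n} × {0, 2}, {l, m} × {1, 2}, {l, n} × {1, 2}, {l, m} × {0, 1, 2}, {l, n} × {0, 1, 2}, {l, m, n} × {0, 2}, {l, m, n} × {1, 2}, {l, m, n} × {0, 1, 2}}; |τ_{X×Y}| = 108.

Enumerate products U × V with U ∈ τ_X, V ∈ τ_Y (deduplicated):
  ∅ × ∅ = {} (∅)
  {l} × {1} = {(l,1)}
  {l} × {2} = {(l,2)}
  {m} × {1} = {(m,1)}
  {m} × {2} = {(m,2)}
  {l} × {0, 2} = {(l,0), (l,2)}
  {l} × {1, 2} = {(l,1), (l,2)}
  {l, m} × {1} = {(l,1), (m,1)}
  {l, n} × {1} = {(l,1), (n,1)}
  {l, m} × {2} = {(l,2), (m,2)}
  {l, n} × {2} = {(l,2), (n,2)}
  {m} × {0, 2} = {(m,0), (m,2)}
  {m} × {1, 2} = {(m,1), (m,2)}
  {l} × {0, 1, 2} = {(l,0), (l,1), (l,2)}
  {l, m, n} × {1} = {(l,1), (m,1), (n,1)}
  {l, m, n} × {2} = {(l,2), (m,2), (n,2)}
  {m} × {0, 1, 2} = {(m,0), (m,1), (m,2)}
  {l, m} × {0, 2} = {(l,0), (l,2), (m,0), (m,2)}
  {l, n} × {0, 2} = {(l,0), (l,2), (n,0), (n,2)}
  {l, m} × {1, 2} = {(l,1), (l,2), (m,1), (m,2)}
  {l, n} × {1, 2} = {(l,1), (l,2), (n,1), (n,2)}
  {l, m} × {0, 1, 2} = {(l,0), (l,1), (l,2), (m,0), (m,1), (m,2)}
  {l, n} × {0, 1, 2} = {(l,0), (l,1), (l,2), (n,0), (n,1), (n,2)}
  {l, m, n} × {0, 2} = {(l,0), (l,2), (m,0), (m,2), (n,0), (n,2)}
  {l, m, n} × {1, 2} = {(l,1), (l,2), (m,1), (m,2), (n,1), (n,2)}
  {l, m, n} × {0, 1, 2} = {(l,0), (l,1), (l,2), (m,0), (m,1), (m,2), (n,0), (n,1), (n,2)}
These 26 distinct sets form the basis B.
Close under arbitrary unions to get τ_{X×Y}; counting gives |τ_{X×Y}| = 108.


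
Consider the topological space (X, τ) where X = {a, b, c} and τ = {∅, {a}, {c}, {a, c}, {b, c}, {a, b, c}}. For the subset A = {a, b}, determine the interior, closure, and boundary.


int(A) = {a}, cl(A) = {a, b}, ∂A = {b}.

Closed sets in (X, τ) are complements of opens:
  closed(X, τ) = {∅, {a}, {b}, {a, b}, {b, c}, {a, b, c}}.
int(A) = ⋃ {U ∈ τ : U ⊆ A}. Opens contained in A: ∅, {a}.
Taking the union of these: int(A) = {a}.
cl(A) = ⋂ {C closed : A ⊆ C}. Closed sets containing A: {a, b}, {a, b, c}.
Intersecting these: cl(A) = {a, b}.
∂A = cl(A) ∖ int(A) = {a, b} ∖ {a} = {b}.


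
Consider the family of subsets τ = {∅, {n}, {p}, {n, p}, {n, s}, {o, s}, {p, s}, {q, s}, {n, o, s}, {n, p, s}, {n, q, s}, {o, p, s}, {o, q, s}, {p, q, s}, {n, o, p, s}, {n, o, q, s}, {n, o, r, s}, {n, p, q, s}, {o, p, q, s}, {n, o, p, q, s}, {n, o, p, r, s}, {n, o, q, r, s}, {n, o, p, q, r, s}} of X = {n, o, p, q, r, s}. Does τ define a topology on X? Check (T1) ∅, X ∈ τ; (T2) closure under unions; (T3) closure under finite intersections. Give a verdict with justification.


τ is NOT a topology on X.

Axiom (T1): ∅ ∈ τ? Yes; X ∈ τ? Yes.
Axiom (T2/T3): check pairwise unions and intersections of members of τ.
Counterexample for (T3): {n, s} ∩ {o, s} = {s} ∉ τ. Therefore τ is NOT a topology.


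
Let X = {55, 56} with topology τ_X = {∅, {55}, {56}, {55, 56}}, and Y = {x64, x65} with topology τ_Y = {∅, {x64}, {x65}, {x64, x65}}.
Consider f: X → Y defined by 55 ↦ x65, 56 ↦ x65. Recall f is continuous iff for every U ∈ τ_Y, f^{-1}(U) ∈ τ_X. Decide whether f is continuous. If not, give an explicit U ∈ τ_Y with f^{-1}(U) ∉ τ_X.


f IS continuous.

Compute f^{-1}(U) for each U ∈ τ_Y:
  U = ∅: f^{-1}(U) = ∅ ∈ τ_X ✓.
  U = {x64}: f^{-1}(U) = ∅ ∈ τ_X ✓.
  U = {x65}: f^{-1}(U) = {55, 56} ∈ τ_X ✓.
  U = {x64, x65}: f^{-1}(U) = {55, 56} ∈ τ_X ✓.
Every preimage lies in τ_X, so f IS continuous.


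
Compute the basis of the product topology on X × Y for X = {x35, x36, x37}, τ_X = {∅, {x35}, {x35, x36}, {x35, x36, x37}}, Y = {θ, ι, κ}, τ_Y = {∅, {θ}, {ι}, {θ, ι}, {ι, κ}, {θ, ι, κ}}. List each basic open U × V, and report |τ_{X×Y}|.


Basis B = {∅ × ∅, {x35} × {θ}, {x35} × {ι}, {x35} × {θ, ι}, {x35, x36} × {θ}, {x35} × {ι, κ}, {x35, x36} × {ι}, {x35} × {θ, ι, κ}, {x35, x36, x37} × {θ}, {x35, x36, x37} × {ι}, {x35, x36} × {θ, ι}, {x35, x36} × {ι, κ}, {x35, x36} × {θ, ι, κ}, {x35, x36, x37} × {θ, ι}, {x35, x36, x37} × {ι, κ}, {x35, x36, x37} × {θ, ι, κ}}; |τ_{X×Y}| = 40.

Enumerate products U × V with U ∈ τ_X, V ∈ τ_Y (deduplicated):
  ∅ × ∅ = {} (∅)
  {x35} × {θ} = {(x35,θ)}
  {x35} × {ι} = {(x35,ι)}
  {x35} × {θ, ι} = {(x35,θ), (x35,ι)}
  {x35, x36} × {θ} = {(x35,θ), (x36,θ)}
  {x35} × {ι, κ} = {(x35,ι), (x35,κ)}
  {x35, x36} × {ι} = {(x35,ι), (x36,ι)}
  {x35} × {θ, ι, κ} = {(x35,θ), (x35,ι), (x35,κ)}
  {x35, x36, x37} × {θ} = {(x35,θ), (x36,θ), (x37,θ)}
  {x35, x36, x37} × {ι} = {(x35,ι), (x36,ι), (x37,ι)}
  {x35, x36} × {θ, ι} = {(x35,θ), (x35,ι), (x36,θ), (x36,ι)}
  {x35, x36} × {ι, κ} = {(x35,ι), (x35,κ), (x36,ι), (x36,κ)}
  {x35, x36} × {θ, ι, κ} = {(x35,θ), (x35,ι), (x35,κ), (x36,θ), (x36,ι), (x36,κ)}
  {x35, x36, x37} × {θ, ι} = {(x35,θ), (x35,ι), (x36,θ), (x36,ι), (x37,θ), (x37,ι)}
  {x35, x36, x37} × {ι, κ} = {(x35,ι), (x35,κ), (x36,ι), (x36,κ), (x37,ι), (x37,κ)}
  {x35, x36, x37} × {θ, ι, κ} = {(x35,θ), (x35,ι), (x35,κ), (x36,θ), (x36,ι), (x36,κ), (x37,θ), (x37,ι), (x37,κ)}
These 16 distinct sets form the basis B.
Close under arbitrary unions to get τ_{X×Y}; counting gives |τ_{X×Y}| = 40.


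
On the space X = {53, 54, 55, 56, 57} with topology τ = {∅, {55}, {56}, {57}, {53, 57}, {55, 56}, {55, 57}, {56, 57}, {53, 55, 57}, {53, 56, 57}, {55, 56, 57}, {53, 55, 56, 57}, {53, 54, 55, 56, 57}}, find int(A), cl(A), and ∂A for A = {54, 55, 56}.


int(A) = {55, 56}, cl(A) = {54, 55, 56}, ∂A = {54}.

Closed sets in (X, τ) are complements of opens:
  closed(X, τ) = {∅, {54}, {53, 54}, {54, 55}, {54, 56}, {53, 54, 55}, {53, 54, 56}, {53, 54, 57}, {54, 55, 56}, {53, 54, 55, 56}, {53, 54, 55, 57}, {53, 54, 56, 57}, {53, 54, 55, 56, 57}}.
int(A) = ⋃ {U ∈ τ : U ⊆ A}. Opens contained in A: ∅, {55}, {56}, {55, 56}.
Taking the union of these: int(A) = {55, 56}.
cl(A) = ⋂ {C closed : A ⊆ C}. Closed sets containing A: {54, 55, 56}, {53, 54, 55, 56}, {53, 54, 55, 56, 57}.
Intersecting these: cl(A) = {54, 55, 56}.
∂A = cl(A) ∖ int(A) = {54, 55, 56} ∖ {55, 56} = {54}.


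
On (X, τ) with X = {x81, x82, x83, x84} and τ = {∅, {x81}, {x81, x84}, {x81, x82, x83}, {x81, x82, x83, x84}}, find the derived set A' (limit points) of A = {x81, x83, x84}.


A' = {x82, x83, x84}

For each x ∈ X, list the open sets U ∈ τ with x ∈ U, then check whether U ∩ (A ∖ {x}) ≠ ∅ for every such U.
  x = x81: open {x81} ∋ x has {x81} ∩ (A ∖ {x81}) = ∅, so x is NOT a limit point.
  x = x82: opens ∋ x are {x81, x82, x83}, {x81, x82, x83, x84}; each meets A ∖ {x82}, so x IS a limit point.
  x = x83: opens ∋ x are {x81, x82, x83}, {x81, x82, x83, x84}; each meets A ∖ {x83}, so x IS a limit point.
  x = x84: opens ∋ x are {x81, x84}, {x81, x82, x83, x84}; each meets A ∖ {x84}, so x IS a limit point.
Collecting: A' = {x82, x83, x84}.


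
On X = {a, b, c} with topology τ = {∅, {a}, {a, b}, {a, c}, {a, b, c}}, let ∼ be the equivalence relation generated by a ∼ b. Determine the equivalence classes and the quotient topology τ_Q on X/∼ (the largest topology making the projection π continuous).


X/∼ = {[a=b], [c]}; |τ_Q| = 3.

Equivalence classes: [a=b], [c].
Quotient map π: X → X/∼ sends a ↦ [a=b], b ↦ [a=b], c ↦ [c].
For each subset V ⊆ X/∼, compute π^{-1}(V) ⊆ X and check whether π^{-1}(V) ∈ τ. V is open in τ_Q iff π^{-1}(V) ∈ τ.
  V = {}: π^{-1}(V) = ∅ ∈ τ ✓.
  V = {[a=b]}: π^{-1}(V) = {a, b} ∈ τ ✓.
  V = {[c]}: π^{-1}(V) = {c} ∉ τ ✗.
  V = {[a=b], [c]}: π^{-1}(V) = {a, b, c} ∈ τ ✓.
Open sets in the quotient: τ_Q = {{}, {[a=b]}, {[a=b], [c]}} (3 elements).


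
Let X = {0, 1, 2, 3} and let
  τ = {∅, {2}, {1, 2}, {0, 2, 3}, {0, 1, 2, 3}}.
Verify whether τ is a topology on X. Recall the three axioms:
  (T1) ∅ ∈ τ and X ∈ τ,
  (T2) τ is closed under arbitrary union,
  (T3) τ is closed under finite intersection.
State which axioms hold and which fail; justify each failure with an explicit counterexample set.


τ IS a topology on X.

Axiom (T1): ∅ ∈ τ? Yes; X ∈ τ? Yes.
Axiom (T2/T3): check pairwise unions and intersections of members of τ.
All pairwise intersections and unions checked — each lies in τ. Therefore τ satisfies (T1), (T2), (T3): it IS a topology on X.


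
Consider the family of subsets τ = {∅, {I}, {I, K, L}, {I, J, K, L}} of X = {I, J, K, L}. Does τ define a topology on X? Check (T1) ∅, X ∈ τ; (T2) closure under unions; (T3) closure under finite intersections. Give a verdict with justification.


τ IS a topology on X.

Axiom (T1): ∅ ∈ τ? Yes; X ∈ τ? Yes.
Axiom (T2/T3): check pairwise unions and intersections of members of τ.
All pairwise intersections and unions checked — each lies in τ. Therefore τ satisfies (T1), (T2), (T3): it IS a topology on X.


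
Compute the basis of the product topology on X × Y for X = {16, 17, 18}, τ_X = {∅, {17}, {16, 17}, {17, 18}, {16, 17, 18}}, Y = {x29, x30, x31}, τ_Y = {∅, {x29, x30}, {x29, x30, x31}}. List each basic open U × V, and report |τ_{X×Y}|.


Basis B = {∅ × ∅, {17} × {x29, x30}, {17} × {x29, x30, x31}, {16, 17} × {x29, x30}, {17, 18} × {x29, x30}, {16, 17} × {x29, x30, x31}, {16, 17, 18} × {x29, x30}, {17, 18} × {x29, x30, x31}, {16, 17, 18} × {x29, x30, x31}}; |τ_{X×Y}| = 14.

Enumerate products U × V with U ∈ τ_X, V ∈ τ_Y (deduplicated):
  ∅ × ∅ = {} (∅)
  {17} × {x29, x30} = {(17,x29), (17,x30)}
  {17} × {x29, x30, x31} = {(17,x29), (17,x30), (17,x31)}
  {16, 17} × {x29, x30} = {(16,x29), (16,x30), (17,x29), (17,x30)}
  {17, 18} × {x29, x30} = {(17,x29), (17,x30), (18,x29), (18,x30)}
  {16, 17} × {x29, x30, x31} = {(16,x29), (16,x30), (16,x31), (17,x29), (17,x30), (17,x31)}
  {16, 17, 18} × {x29, x30} = {(16,x29), (16,x30), (17,x29), (17,x30), (18,x29), (18,x30)}
  {17, 18} × {x29, x30, x31} = {(17,x29), (17,x30), (17,x31), (18,x29), (18,x30), (18,x31)}
  {16, 17, 18} × {x29, x30, x31} = {(16,x29), (16,x30), (16,x31), (17,x29), (17,x30), (17,x31), (18,x29), (18,x30), (18,x31)}
These 9 distinct sets form the basis B.
Close under arbitrary unions to get τ_{X×Y}; counting gives |τ_{X×Y}| = 14.


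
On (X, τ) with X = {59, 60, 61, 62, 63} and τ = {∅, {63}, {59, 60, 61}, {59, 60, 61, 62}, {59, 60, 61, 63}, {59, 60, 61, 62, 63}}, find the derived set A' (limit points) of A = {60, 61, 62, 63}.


A' = {59, 60, 61, 62}

For each x ∈ X, list the open sets U ∈ τ with x ∈ U, then check whether U ∩ (A ∖ {x}) ≠ ∅ for every such U.
  x = 59: opens ∋ x are {59, 60, 61}, {59, 60, 61, 62}, {59, 60, 61, 63}, {59, 60, 61, 62, 63}; each meets A ∖ {59}, so x IS a limit point.
  x = 60: opens ∋ x are {59, 60, 61}, {59, 60, 61, 62}, {59, 60, 61, 63}, {59, 60, 61, 62, 63}; each meets A ∖ {60}, so x IS a limit point.
  x = 61: opens ∋ x are {59, 60, 61}, {59, 60, 61, 62}, {59, 60, 61, 63}, {59, 60, 61, 62, 63}; each meets A ∖ {61}, so x IS a limit point.
  x = 62: opens ∋ x are {59, 60, 61, 62}, {59, 60, 61, 62, 63}; each meets A ∖ {62}, so x IS a limit point.
  x = 63: open {63} ∋ x has {63} ∩ (A ∖ {63}) = ∅, so x is NOT a limit point.
Collecting: A' = {59, 60, 61, 62}.


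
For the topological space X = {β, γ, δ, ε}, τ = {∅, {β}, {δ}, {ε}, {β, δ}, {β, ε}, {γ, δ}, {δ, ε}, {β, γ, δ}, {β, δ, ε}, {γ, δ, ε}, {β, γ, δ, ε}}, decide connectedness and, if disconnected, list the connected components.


(X, τ) is disconnected; components = [{β}, {ε}, {γ, δ}].

Find clopen sets (U ∈ τ with X ∖ U ∈ τ):
  U = ∅, X ∖ U = {β, γ, δ, ε} — both open, so U is clopen.
  U = {β}, X ∖ U = {γ, δ, ε} — both open, so U is clopen.
  U = {ε}, X ∖ U = {β, γ, δ} — both open, so U is clopen.
  U = {β, ε}, X ∖ U = {γ, δ} — both open, so U is clopen.
  U = {γ, δ}, X ∖ U = {β, ε} — both open, so U is clopen.
  U = {β, γ, δ}, X ∖ U = {ε} — both open, so U is clopen.
  U = {γ, δ, ε}, X ∖ U = {β} — both open, so U is clopen.
  U = {β, γ, δ, ε}, X ∖ U = ∅ — both open, so U is clopen.
Nontrivial clopen(s) exist: e.g. {γ, δ, ε}. So (X, τ) is disconnected.
Compute connected components by grouping points that agree on all clopens:
  component: {β}
  component: {ε}
  component: {γ, δ}


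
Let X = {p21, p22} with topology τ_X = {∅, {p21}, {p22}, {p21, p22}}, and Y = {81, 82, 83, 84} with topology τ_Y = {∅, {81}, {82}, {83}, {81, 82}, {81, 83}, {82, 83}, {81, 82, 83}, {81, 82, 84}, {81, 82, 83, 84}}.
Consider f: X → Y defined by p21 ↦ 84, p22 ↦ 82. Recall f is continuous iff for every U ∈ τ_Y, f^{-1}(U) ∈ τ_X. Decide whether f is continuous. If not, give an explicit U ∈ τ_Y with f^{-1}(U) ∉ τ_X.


f IS continuous.

Compute f^{-1}(U) for each U ∈ τ_Y:
  U = ∅: f^{-1}(U) = ∅ ∈ τ_X ✓.
  U = {81}: f^{-1}(U) = ∅ ∈ τ_X ✓.
  U = {82}: f^{-1}(U) = {p22} ∈ τ_X ✓.
  U = {83}: f^{-1}(U) = ∅ ∈ τ_X ✓.
  U = {81, 82}: f^{-1}(U) = {p22} ∈ τ_X ✓.
  U = {81, 83}: f^{-1}(U) = ∅ ∈ τ_X ✓.
  U = {82, 83}: f^{-1}(U) = {p22} ∈ τ_X ✓.
  U = {81, 82, 83}: f^{-1}(U) = {p22} ∈ τ_X ✓.
  U = {81, 82, 84}: f^{-1}(U) = {p21, p22} ∈ τ_X ✓.
  U = {81, 82, 83, 84}: f^{-1}(U) = {p21, p22} ∈ τ_X ✓.
Every preimage lies in τ_X, so f IS continuous.


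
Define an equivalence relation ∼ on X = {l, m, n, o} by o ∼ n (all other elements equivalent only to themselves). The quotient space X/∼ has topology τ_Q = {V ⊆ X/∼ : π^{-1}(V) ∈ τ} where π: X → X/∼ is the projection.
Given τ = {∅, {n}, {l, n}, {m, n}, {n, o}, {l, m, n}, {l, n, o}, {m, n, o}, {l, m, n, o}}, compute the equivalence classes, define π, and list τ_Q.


X/∼ = {[l], [m], [n=o]}; |τ_Q| = 5.

Equivalence classes: [l], [m], [n=o].
Quotient map π: X → X/∼ sends l ↦ [l], m ↦ [m], n ↦ [n=o], o ↦ [n=o].
For each subset V ⊆ X/∼, compute π^{-1}(V) ⊆ X and check whether π^{-1}(V) ∈ τ. V is open in τ_Q iff π^{-1}(V) ∈ τ.
  V = {}: π^{-1}(V) = ∅ ∈ τ ✓.
  V = {[l]}: π^{-1}(V) = {l} ∉ τ ✗.
  V = {[m]}: π^{-1}(V) = {m} ∉ τ ✗.
  V = {[l], [m]}: π^{-1}(V) = {l, m} ∉ τ ✗.
  V = {[n=o]}: π^{-1}(V) = {n, o} ∈ τ ✓.
  V = {[l], [n=o]}: π^{-1}(V) = {l, n, o} ∈ τ ✓.
  V = {[m], [n=o]}: π^{-1}(V) = {m, n, o} ∈ τ ✓.
  V = {[l], [m], [n=o]}: π^{-1}(V) = {l, m, n, o} ∈ τ ✓.
Open sets in the quotient: τ_Q = {{}, {[n=o]}, {[l], [n=o]}, {[m], [n=o]}, {[l], [m], [n=o]}} (5 elements).


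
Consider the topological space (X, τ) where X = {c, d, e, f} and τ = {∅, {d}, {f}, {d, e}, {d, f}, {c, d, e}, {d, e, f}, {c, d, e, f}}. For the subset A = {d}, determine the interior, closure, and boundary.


int(A) = {d}, cl(A) = {c, d, e}, ∂A = {c, e}.

Closed sets in (X, τ) are complements of opens:
  closed(X, τ) = {∅, {c}, {f}, {c, e}, {c, f}, {c, d, e}, {c, e, f}, {c, d, e, f}}.
int(A) = ⋃ {U ∈ τ : U ⊆ A}. Opens contained in A: ∅, {d}.
Taking the union of these: int(A) = {d}.
cl(A) = ⋂ {C closed : A ⊆ C}. Closed sets containing A: {c, d, e}, {c, d, e, f}.
Intersecting these: cl(A) = {c, d, e}.
∂A = cl(A) ∖ int(A) = {c, d, e} ∖ {d} = {c, e}.


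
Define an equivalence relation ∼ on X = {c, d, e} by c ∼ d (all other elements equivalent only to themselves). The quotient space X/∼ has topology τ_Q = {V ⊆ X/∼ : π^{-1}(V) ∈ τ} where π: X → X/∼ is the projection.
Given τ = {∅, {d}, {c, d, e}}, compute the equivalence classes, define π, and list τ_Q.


X/∼ = {[c=d], [e]}; |τ_Q| = 2.

Equivalence classes: [c=d], [e].
Quotient map π: X → X/∼ sends c ↦ [c=d], d ↦ [c=d], e ↦ [e].
For each subset V ⊆ X/∼, compute π^{-1}(V) ⊆ X and check whether π^{-1}(V) ∈ τ. V is open in τ_Q iff π^{-1}(V) ∈ τ.
  V = {}: π^{-1}(V) = ∅ ∈ τ ✓.
  V = {[c=d]}: π^{-1}(V) = {c, d} ∉ τ ✗.
  V = {[e]}: π^{-1}(V) = {e} ∉ τ ✗.
  V = {[c=d], [e]}: π^{-1}(V) = {c, d, e} ∈ τ ✓.
Open sets in the quotient: τ_Q = {{}, {[c=d], [e]}} (2 elements).


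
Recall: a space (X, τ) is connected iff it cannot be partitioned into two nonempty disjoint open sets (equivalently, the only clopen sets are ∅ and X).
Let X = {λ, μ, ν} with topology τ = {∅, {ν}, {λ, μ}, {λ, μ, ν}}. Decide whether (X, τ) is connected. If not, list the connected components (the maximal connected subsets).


(X, τ) is disconnected; components = [{ν}, {λ, μ}].

Find clopen sets (U ∈ τ with X ∖ U ∈ τ):
  U = ∅, X ∖ U = {λ, μ, ν} — both open, so U is clopen.
  U = {ν}, X ∖ U = {λ, μ} — both open, so U is clopen.
  U = {λ, μ}, X ∖ U = {ν} — both open, so U is clopen.
  U = {λ, μ, ν}, X ∖ U = ∅ — both open, so U is clopen.
Nontrivial clopen(s) exist: e.g. {λ, μ}. So (X, τ) is disconnected.
Compute connected components by grouping points that agree on all clopens:
  component: {ν}
  component: {λ, μ}


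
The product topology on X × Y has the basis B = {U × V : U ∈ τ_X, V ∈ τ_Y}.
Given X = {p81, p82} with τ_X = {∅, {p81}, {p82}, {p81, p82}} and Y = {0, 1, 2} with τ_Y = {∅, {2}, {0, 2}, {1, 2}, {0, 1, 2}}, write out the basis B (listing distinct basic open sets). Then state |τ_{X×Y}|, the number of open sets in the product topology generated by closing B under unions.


Basis B = {∅ × ∅, {p81} × {2}, {p82} × {2}, {p81} × {0, 2}, {p81} × {1, 2}, {p81, p82} × {2}, {p82} × {0, 2}, {p82} × {1, 2}, {p81} × {0, 1, 2}, {p82} × {0, 1, 2}, {p81, p82} × {0, 2}, {p81, p82} × {1, 2}, {p81, p82} × {0, 1, 2}}; |τ_{X×Y}| = 25.

Enumerate products U × V with U ∈ τ_X, V ∈ τ_Y (deduplicated):
  ∅ × ∅ = {} (∅)
  {p81} × {2} = {(p81,2)}
  {p82} × {2} = {(p82,2)}
  {p81} × {0, 2} = {(p81,0), (p81,2)}
  {p81} × {1, 2} = {(p81,1), (p81,2)}
  {p81, p82} × {2} = {(p81,2), (p82,2)}
  {p82} × {0, 2} = {(p82,0), (p82,2)}
  {p82} × {1, 2} = {(p82,1), (p82,2)}
  {p81} × {0, 1, 2} = {(p81,0), (p81,1), (p81,2)}
  {p82} × {0, 1, 2} = {(p82,0), (p82,1), (p82,2)}
  {p81, p82} × {0, 2} = {(p81,0), (p81,2), (p82,0), (p82,2)}
  {p81, p82} × {1, 2} = {(p81,1), (p81,2), (p82,1), (p82,2)}
  {p81, p82} × {0, 1, 2} = {(p81,0), (p81,1), (p81,2), (p82,0), (p82,1), (p82,2)}
These 13 distinct sets form the basis B.
Close under arbitrary unions to get τ_{X×Y}; counting gives |τ_{X×Y}| = 25.


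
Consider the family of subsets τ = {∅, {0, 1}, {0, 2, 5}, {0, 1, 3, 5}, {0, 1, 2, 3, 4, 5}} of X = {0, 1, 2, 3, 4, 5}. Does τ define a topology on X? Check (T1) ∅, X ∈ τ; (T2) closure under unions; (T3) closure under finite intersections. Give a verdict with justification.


τ is NOT a topology on X.

Axiom (T1): ∅ ∈ τ? Yes; X ∈ τ? Yes.
Axiom (T2/T3): check pairwise unions and intersections of members of τ.
Counterexample for (T3): {0, 1} ∩ {0, 2, 5} = {0} ∉ τ. Therefore τ is NOT a topology.


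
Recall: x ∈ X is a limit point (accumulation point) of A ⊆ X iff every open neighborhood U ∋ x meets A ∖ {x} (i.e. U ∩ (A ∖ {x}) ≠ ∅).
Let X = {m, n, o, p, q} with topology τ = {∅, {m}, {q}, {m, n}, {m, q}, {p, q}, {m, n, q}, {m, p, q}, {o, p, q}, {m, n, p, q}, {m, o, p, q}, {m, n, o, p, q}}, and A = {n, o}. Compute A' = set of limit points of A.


A' = ∅

For each x ∈ X, list the open sets U ∈ τ with x ∈ U, then check whether U ∩ (A ∖ {x}) ≠ ∅ for every such U.
  x = m: open {m} ∋ x has {m} ∩ (A ∖ {m}) = ∅, so x is NOT a limit point.
  x = n: open {m, n} ∋ x has {m, n} ∩ (A ∖ {n}) = ∅, so x is NOT a limit point.
  x = o: open {o, p, q} ∋ x has {o, p, q} ∩ (A ∖ {o}) = ∅, so x is NOT a limit point.
  x = p: open {p, q} ∋ x has {p, q} ∩ (A ∖ {p}) = ∅, so x is NOT a limit point.
  x = q: open {q} ∋ x has {q} ∩ (A ∖ {q}) = ∅, so x is NOT a limit point.
Collecting: A' = ∅.
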